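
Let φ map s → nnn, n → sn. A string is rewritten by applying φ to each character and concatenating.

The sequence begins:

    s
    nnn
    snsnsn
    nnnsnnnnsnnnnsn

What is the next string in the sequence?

Rewriting the 15 symbols of nnnsnnnnsnnnnsn one by one yields sn sn sn nnn sn sn sn sn nnn sn sn sn sn nnn sn; concatenated:

snsnsnnnnsnsnsnsnnnnsnsnsnsnnnnsn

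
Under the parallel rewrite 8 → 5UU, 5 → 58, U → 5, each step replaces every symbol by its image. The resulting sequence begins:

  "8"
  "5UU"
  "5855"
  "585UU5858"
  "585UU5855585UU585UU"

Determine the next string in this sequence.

Rewriting the 19 symbols of 585UU5855585UU585UU one by one yields 58 5UU 58 5 5 58 5UU 58 58 58 5UU 58 5 5 58 5UU 58 5 5; concatenated:

585UU5855585UU5858585UU5855585UU5855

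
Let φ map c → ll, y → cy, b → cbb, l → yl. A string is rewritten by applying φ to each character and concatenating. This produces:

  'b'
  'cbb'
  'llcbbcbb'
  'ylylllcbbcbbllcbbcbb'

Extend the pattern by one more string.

cyylcyylylylllcbbcbbllcbbcbbylylllcbbcbbllcbbcbb

Replace each of the 20 characters of ylylllcbbcbbllcbbcbb in place — cy yl cy yl yl yl ll cbb cbb ll cbb cbb yl yl ll cbb cbb ll cbb cbb — and concatenate.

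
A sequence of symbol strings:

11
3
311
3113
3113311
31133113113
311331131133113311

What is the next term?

Each term (from the third on) is the previous term followed by the one before it: term 3 = 3·11 = 311.
So term 8 is 311331131133113311·31133113113.

31133113113311331131133113113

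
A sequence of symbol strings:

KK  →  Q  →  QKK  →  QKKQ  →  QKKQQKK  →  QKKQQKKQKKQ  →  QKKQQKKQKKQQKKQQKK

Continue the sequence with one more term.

QKKQQKKQKKQQKKQQKKQKKQQKKQKKQ

From term 3 onward, concatenate the last term with the second-to-last: Q·KK = QKK, QKK·Q = QKKQ, …
Continuing: QKKQQKKQKKQQKKQQKK · QKKQQKKQKKQ gives term 8.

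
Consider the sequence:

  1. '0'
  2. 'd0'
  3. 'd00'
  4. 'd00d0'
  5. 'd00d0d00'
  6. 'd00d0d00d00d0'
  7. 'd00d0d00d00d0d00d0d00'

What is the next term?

d00d0d00d00d0d00d0d00d00d0d00d00d0

This is a Fibonacci-style word recurrence s(k) = s(k−1)·s(k−2): e.g. d0·0 = d00.
So term 8 is d00d0d00d00d0d00d0d00·d00d0d00d00d0.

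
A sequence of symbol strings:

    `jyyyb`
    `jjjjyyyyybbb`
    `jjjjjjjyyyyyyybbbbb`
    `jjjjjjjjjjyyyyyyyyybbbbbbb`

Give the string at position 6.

Term n consists of 3n-2 j's, followed by 2n+1 y's, followed by 2n-1 b's (n = 1, 2, …).
For term 6, n = 6, so the run lengths are 16, 13, 11.

jjjjjjjjjjjjjjjjyyyyyyyyyyyyybbbbbbbbbbb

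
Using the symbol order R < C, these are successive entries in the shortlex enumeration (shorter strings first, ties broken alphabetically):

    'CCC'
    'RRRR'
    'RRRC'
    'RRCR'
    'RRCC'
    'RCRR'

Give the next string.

RCRC

Treat RCRR as a base-2 numeral over the given alphabet and add one, carrying through any trailing C's.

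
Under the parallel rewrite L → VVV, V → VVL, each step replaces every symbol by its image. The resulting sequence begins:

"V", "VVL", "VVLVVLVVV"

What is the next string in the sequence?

VVLVVLVVVVVLVVLVVVVVLVVLVVL

Expanding VVLVVLVVV: V→VVL, V→VVL, L→VVV, V→VVL, V→VVL, L→VVV, V→VVL, V→VVL, V→VVL. Concatenated: VVL VVL VVV VVL VVL VVV VVL VVL VVL.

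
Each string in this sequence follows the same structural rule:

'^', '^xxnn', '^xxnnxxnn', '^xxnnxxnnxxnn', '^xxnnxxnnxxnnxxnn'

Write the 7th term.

The strings grow by a fixed suffix xxnn each time.
From ^xxnnxxnnxxnnxxnn, 2 further steps: ^xxnnxxnnxxnnxxnn → ^xxnnxxnnxxnnxxnnxxnn → (answer).

^xxnnxxnnxxnnxxnnxxnnxxnn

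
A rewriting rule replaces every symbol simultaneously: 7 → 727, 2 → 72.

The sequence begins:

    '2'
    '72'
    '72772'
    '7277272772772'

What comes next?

Replace each of the 13 characters of 7277272772772 in place — 727 72 727 727 72 727 72 727 727 72 727 727 72 — and concatenate.

7277272772772727727277277272772772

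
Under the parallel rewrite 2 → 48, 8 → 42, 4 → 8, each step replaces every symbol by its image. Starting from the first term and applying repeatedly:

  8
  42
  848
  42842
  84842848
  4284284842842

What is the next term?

Rewriting the 13 symbols of 4284284842842 one by one yields 8 48 42 8 48 42 8 42 8 48 42 8 48; concatenated:

848428484284284842848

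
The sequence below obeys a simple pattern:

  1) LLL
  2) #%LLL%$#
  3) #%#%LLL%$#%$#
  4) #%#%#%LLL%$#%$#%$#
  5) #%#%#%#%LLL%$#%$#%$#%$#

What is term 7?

#%#%#%#%#%#%LLL%$#%$#%$#%$#%$#%$#

Every step adds #% to the front and %$# to the end of the previous string.
From #%#%#%#%LLL%$#%$#%$#%$#, 2 further steps: #%#%#%#%LLL%$#%$#%$#%$# → #%#%#%#%#%LLL%$#%$#%$#%$#%$# → (answer).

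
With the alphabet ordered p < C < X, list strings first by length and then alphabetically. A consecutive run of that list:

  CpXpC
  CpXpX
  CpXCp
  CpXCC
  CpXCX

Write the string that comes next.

Find the rightmost character of CpXCX below X, bump it to the next letter, and reset everything to its right to p.

CpXXp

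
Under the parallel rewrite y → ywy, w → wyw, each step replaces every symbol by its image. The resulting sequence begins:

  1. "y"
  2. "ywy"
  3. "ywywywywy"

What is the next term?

ywywywywywywywywywywywywywy

Rewriting each symbol of ywywywywy: y→ywy, w→wyw, y→ywy, w→wyw, y→ywy, w→wyw, y→ywy, w→wyw, y→ywy, which concatenates to ywy wyw ywy wyw ywy wyw ywy wyw ywy.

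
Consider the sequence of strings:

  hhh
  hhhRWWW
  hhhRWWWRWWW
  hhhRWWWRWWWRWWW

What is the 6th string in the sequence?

hhhRWWWRWWWRWWWRWWWRWWW

Each term is the previous one with RWWW appended.
From hhhRWWWRWWWRWWW, 2 further steps: hhhRWWWRWWWRWWW → hhhRWWWRWWWRWWWRWWW → (answer).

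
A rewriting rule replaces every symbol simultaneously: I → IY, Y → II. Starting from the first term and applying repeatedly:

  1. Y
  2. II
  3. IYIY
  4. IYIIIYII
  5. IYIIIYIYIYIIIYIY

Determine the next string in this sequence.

IYIIIYIYIYIIIYIIIYIIIYIYIYIIIYII

φ(IYIIIYIYIYIIIYIY) expands symbol-by-symbol to IY II IY IY IY II IY II IY II IY IY IY II IY II; joining the 16 pieces gives the next term.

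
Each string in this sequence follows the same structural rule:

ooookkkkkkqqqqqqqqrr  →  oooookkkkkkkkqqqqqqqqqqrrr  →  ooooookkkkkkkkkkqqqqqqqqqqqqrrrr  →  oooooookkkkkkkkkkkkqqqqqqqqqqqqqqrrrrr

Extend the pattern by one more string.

The n-th term is n+1 o's then 2n k's then 2n+2 q's then n-1 r's, where the shown terms are n = 3, 4, 5, 6.
Setting n = 7 gives 8, 14, 16, 6 characters in each block.

ooooooookkkkkkkkkkkkkkqqqqqqqqqqqqqqqqrrrrrr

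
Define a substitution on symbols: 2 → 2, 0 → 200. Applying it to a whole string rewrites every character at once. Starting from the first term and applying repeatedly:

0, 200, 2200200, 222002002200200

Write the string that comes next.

2222002002200200222002002200200

φ(222002002200200) expands symbol-by-symbol to 2 2 2 200 200 2 200 200 2 2 200 200 2 200 200; joining the 15 pieces gives the next term.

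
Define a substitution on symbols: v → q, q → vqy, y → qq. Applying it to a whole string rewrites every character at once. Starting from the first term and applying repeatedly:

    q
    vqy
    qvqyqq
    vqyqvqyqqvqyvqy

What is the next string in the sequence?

qvqyqqvqyqvqyqqvqyvqyqvqyqqqvqyqq

Replace each of the 15 characters of vqyqvqyqqvqyvqy in place — q vqy qq vqy q vqy qq vqy vqy q vqy qq q vqy qq — and concatenate.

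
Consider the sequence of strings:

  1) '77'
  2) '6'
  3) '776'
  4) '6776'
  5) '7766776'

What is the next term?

This is a Fibonacci-style word recurrence s(k) = s(k−2)·s(k−1): e.g. 77·6 = 776.
The next term joins 6776 and 7766776.

67767766776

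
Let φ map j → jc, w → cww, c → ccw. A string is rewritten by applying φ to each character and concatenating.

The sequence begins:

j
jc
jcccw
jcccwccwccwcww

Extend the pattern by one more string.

jcccwccwccwcwwccwccwcwwccwccwcwwccwcwwcww

Applying the rule to each of the 14 symbols of jcccwccwccwcww gives the pieces jc ccw ccw ccw cww ccw ccw cww ccw ccw cww ccw cww cww, which concatenate to the answer.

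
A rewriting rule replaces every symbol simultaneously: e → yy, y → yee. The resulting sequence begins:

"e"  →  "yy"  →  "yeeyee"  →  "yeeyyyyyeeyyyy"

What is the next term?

yeeyyyyyeeyeeyeeyeeyeeyyyyyeeyeeyeeyee

Replace each of the 14 characters of yeeyyyyyeeyyyy in place — yee yy yy yee yee yee yee yee yy yy yee yee yee yee — and concatenate.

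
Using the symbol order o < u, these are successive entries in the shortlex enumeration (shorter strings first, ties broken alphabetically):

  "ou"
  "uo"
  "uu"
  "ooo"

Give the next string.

oou

The successor of ooo increments the rightmost position that isn't already u and resets every position after it to o.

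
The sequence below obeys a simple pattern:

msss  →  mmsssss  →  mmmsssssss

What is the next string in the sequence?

mmmmsssssssss

Each string has the form m^{n} s^{2n+1} (n = 1, 2, …).
For the next term, n = 4, so the run lengths are 4, 9.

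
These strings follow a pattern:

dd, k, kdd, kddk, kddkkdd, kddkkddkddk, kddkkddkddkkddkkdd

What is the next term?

kddkkddkddkkddkkddkddkkddkddk

Each term (from the third on) is the previous term followed by the one before it: term 3 = k·dd = kdd.
Continuing: kddkkddkddkkddkkdd · kddkkddkddk gives term 8.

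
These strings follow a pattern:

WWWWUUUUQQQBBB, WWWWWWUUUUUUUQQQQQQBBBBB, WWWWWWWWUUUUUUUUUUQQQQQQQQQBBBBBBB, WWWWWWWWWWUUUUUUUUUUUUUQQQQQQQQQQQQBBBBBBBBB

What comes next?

Reading off run lengths: W runs 4, 6, 8, 10; U runs 4, 7, 10, 13; Q runs 3, 6, 9, 12; B runs 3, 5, 7, 9 — each is linear in n (n = 1, 2, …).
At n = 5 the blocks have lengths 12, 16, 15, 11.

WWWWWWWWWWWWUUUUUUUUUUUUUUUUQQQQQQQQQQQQQQQBBBBBBBBBBB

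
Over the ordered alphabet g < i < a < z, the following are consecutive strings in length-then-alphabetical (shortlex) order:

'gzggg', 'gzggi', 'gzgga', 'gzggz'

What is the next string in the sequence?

Treat gzggz as a base-4 numeral over the given alphabet and add one, carrying through any trailing z's.

gzgig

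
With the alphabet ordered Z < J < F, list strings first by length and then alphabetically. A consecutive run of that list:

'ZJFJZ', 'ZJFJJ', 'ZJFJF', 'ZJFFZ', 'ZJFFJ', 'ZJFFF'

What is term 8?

Stepping forward 2 times from ZJFFF: ZJFFF → ZFZZZ, then the target.

ZFZZJ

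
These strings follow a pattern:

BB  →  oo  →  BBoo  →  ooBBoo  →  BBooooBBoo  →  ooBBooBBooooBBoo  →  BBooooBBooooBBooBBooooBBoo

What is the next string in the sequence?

ooBBooBBooooBBooBBooooBBooooBBooBBooooBBoo

From term 3 onward, concatenate the second-to-last term with the last: BB·oo = BBoo, oo·BBoo = ooBBoo, …
Continuing: ooBBooBBooooBBoo · BBooooBBooooBBooBBooooBBoo gives term 8.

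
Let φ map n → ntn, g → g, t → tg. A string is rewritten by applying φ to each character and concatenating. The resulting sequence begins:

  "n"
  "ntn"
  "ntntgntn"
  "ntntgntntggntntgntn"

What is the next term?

φ(ntntgntntggntntgntn) expands symbol-by-symbol to ntn tg ntn tg g ntn tg ntn tg g g ntn tg ntn tg g ntn tg ntn; joining the 19 pieces gives the next term.

ntntgntntggntntgntntgggntntgntntggntntgntn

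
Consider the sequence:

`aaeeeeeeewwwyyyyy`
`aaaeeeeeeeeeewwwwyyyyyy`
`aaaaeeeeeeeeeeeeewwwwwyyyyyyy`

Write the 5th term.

Each string has the form a^{n} e^{3n+1} w^{n+1} y^{n+3}, where the shown terms are n = 2, 3, 4.
Setting n = 6 gives 6, 19, 7, 9 characters in each block.

aaaaaaeeeeeeeeeeeeeeeeeeewwwwwwwyyyyyyyyy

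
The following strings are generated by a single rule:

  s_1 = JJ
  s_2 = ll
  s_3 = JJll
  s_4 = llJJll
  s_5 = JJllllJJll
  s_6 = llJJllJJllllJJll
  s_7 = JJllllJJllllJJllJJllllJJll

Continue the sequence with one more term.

llJJllJJllllJJllJJllllJJllllJJllJJllllJJll

Each term (from the third on) is the two preceding terms concatenated in order: term 3 = JJ·ll = JJll.
The next term joins llJJllJJllllJJll and JJllllJJllllJJllJJllllJJll.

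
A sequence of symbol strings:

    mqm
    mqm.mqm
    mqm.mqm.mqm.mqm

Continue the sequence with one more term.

mqm.mqm.mqm.mqm.mqm.mqm.mqm.mqm

s(k+1) = s(k)·.·s(k) — each term doubles the last with '.' between the halves.
So the next term is two copies of mqm.mqm.mqm.mqm with '.' between the halves.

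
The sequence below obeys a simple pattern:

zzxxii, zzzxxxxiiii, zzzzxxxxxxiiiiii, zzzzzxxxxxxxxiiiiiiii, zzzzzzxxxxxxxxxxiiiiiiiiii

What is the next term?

Reading off run lengths: z runs 2, 3, 4, 5, 6; x runs 2, 4, 6, 8, 10; i runs 2, 4, 6, 8, 10 — each is linear in n (n = 1, 2, …).
Setting n = 6 gives 7, 12, 12 characters in each block.

zzzzzzzxxxxxxxxxxxxiiiiiiiiiiii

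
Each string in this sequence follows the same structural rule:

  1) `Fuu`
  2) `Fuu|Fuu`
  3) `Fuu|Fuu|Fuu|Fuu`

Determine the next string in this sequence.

Fuu|Fuu|Fuu|Fuu|Fuu|Fuu|Fuu|Fuu

Every step duplicates the string with '|' between the halves.
So the next term is two copies of Fuu|Fuu|Fuu|Fuu with '|' between the halves.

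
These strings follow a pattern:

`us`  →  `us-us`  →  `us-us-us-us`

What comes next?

Each string is two copies of the previous one joined by '-'.
One more doubling of us-us-us-us gives the answer.

us-us-us-us-us-us-us-us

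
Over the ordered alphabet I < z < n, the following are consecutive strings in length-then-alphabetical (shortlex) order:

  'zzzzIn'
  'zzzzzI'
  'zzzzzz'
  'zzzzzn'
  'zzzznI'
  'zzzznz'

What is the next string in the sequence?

Treat zzzznz as a base-3 numeral over the given alphabet and add one, carrying through any trailing n's.

zzzznn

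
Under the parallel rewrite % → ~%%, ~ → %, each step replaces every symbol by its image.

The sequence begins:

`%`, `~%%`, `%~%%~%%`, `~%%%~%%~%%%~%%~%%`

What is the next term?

Rewriting the 17 symbols of ~%%%~%%~%%%~%%~%% one by one yields % ~%% ~%% ~%% % ~%% ~%% % ~%% ~%% ~%% % ~%% ~%% % ~%% ~%%; concatenated:

%~%%~%%~%%%~%%~%%%~%%~%%~%%%~%%~%%%~%%~%%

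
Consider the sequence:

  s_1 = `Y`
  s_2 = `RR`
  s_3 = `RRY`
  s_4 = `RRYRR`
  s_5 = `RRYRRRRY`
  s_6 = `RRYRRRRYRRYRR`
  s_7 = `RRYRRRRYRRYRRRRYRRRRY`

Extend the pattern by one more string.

This is a Fibonacci-style word recurrence s(k) = s(k−1)·s(k−2): e.g. RR·Y = RRY.
Continuing: RRYRRRRYRRYRRRRYRRRRY · RRYRRRRYRRYRR gives term 8.

RRYRRRRYRRYRRRRYRRRRYRRYRRRRYRRYRR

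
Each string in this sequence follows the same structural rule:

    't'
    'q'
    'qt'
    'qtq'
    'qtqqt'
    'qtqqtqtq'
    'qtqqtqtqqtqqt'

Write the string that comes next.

This is a Fibonacci-style word recurrence s(k) = s(k−1)·s(k−2): e.g. q·t = qt.
Continuing: qtqqtqtqqtqqt · qtqqtqtq gives term 8.

qtqqtqtqqtqqtqtqqtqtq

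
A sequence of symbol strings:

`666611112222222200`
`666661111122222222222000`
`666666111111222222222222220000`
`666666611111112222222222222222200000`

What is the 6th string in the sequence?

666666666111111111222222222222222222222220000000

Reading off run lengths: 6 runs 4, 5, 6, 7; 1 runs 4, 5, 6, 7; 2 runs 8, 11, 14, 17; 0 runs 2, 3, 4, 5 — each is linear in n, where the shown terms are n = 3, 4, 5, 6.
At n = 8 the blocks have lengths 9, 9, 23, 7.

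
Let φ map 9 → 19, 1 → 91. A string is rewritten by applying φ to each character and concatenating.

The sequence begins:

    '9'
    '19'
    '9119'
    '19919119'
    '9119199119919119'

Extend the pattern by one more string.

Rewriting the 16 symbols of 9119199119919119 one by one yields 19 91 91 19 91 19 19 91 91 19 19 91 19 91 91 19; concatenated:

19919119911919919119199119919119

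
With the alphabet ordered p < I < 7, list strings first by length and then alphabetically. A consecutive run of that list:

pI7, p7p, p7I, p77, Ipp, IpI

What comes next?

The successor of IpI increments the rightmost position that isn't already 7 and resets every position after it to p.

Ip7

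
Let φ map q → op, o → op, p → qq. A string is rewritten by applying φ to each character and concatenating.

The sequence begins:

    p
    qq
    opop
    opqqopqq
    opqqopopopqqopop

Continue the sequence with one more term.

Rewriting the 16 symbols of opqqopopopqqopop one by one yields op qq op op op qq op qq op qq op op op qq op qq; concatenated:

opqqopopopqqopqqopqqopopopqqopqq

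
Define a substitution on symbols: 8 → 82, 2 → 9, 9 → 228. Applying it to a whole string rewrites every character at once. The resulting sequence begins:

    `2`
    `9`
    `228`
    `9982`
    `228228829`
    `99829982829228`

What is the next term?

2282288292282288298292289982

Applying the rule to each of the 14 symbols of 99829982829228 gives the pieces 228 228 82 9 228 228 82 9 82 9 228 9 9 82, which concatenate to the answer.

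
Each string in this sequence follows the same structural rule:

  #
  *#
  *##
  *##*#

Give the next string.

From term 3 onward, concatenate the last term with the second-to-last: *#·# = *##, *##·*# = *##*#, …
So term 5 is *##*#·*##.

*##*#*##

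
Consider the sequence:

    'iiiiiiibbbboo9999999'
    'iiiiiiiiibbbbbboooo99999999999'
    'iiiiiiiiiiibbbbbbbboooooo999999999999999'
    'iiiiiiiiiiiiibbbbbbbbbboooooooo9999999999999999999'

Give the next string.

The n-th term is 2n+3 i's then 2n b's then 2n-2 o's then 4n-1 9's, where the shown terms are n = 2, 3, 4, 5.
For the next term, n = 6, so the run lengths are 15, 12, 10, 23.

iiiiiiiiiiiiiiibbbbbbbbbbbboooooooooo99999999999999999999999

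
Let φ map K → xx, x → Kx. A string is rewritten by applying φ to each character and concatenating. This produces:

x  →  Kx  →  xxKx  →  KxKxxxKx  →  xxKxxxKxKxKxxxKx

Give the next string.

Replace each of the 16 characters of xxKxxxKxKxKxxxKx in place — Kx Kx xx Kx Kx Kx xx Kx xx Kx xx Kx Kx Kx xx Kx — and concatenate.

KxKxxxKxKxKxxxKxxxKxxxKxKxKxxxKx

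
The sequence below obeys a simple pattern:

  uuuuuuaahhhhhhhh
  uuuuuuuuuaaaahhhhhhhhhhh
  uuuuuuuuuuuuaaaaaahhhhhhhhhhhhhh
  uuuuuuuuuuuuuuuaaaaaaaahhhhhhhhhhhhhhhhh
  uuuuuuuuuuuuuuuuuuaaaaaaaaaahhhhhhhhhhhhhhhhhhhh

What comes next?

uuuuuuuuuuuuuuuuuuuuuaaaaaaaaaaaahhhhhhhhhhhhhhhhhhhhhhh

Each string has the form u^{3n} a^{2n-2} h^{3n+2}, where the shown terms are n = 2, 3, 4, 5, 6.
For the next term, n = 7, so the run lengths are 21, 12, 23.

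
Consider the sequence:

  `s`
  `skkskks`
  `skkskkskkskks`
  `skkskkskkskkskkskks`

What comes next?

s(k+1) = skk·s(k)·kks, so each term gains skk as a prefix and kks as a suffix.
Applying this once more to skkskkskkskkskkskks:

skkskkskkskkskkskkskkskks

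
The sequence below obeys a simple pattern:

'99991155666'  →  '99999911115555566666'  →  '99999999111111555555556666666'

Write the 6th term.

Each string has the form 9^{2n+2} 1^{2n} 5^{3n-1} 6^{2n+1} (n = 1, 2, …).
Setting n = 6 gives 14, 12, 17, 13 characters in each block.

99999999999999111111111111555555555555555556666666666666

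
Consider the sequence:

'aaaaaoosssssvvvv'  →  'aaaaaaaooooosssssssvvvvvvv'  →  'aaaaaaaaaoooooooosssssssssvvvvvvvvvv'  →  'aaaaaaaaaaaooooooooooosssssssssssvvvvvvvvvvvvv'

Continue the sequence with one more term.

aaaaaaaaaaaaaoooooooooooooosssssssssssssvvvvvvvvvvvvvvvv

Term n consists of 2n+3 a's, followed by 3n-1 o's, followed by 2n+3 s's, followed by 3n+1 v's (n = 1, 2, …).
For the next term, n = 5, so the run lengths are 13, 14, 13, 16.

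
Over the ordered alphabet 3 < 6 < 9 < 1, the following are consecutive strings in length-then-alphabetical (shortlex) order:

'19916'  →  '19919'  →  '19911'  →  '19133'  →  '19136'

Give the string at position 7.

19131

Advancing 2 positions from 19136 through 19136 → 19139 reaches term 7.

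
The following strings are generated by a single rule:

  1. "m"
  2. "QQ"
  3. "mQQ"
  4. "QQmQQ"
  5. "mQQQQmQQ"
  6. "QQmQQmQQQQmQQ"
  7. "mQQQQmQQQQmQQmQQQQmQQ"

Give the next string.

From term 3 onward, concatenate the second-to-last term with the last: m·QQ = mQQ, QQ·mQQ = QQmQQ, …
The next term joins QQmQQmQQQQmQQ and mQQQQmQQQQmQQmQQQQmQQ.

QQmQQmQQQQmQQmQQQQmQQQQmQQmQQQQmQQ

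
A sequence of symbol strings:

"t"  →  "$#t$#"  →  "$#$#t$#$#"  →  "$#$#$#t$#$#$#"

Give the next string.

Every step adds $# to the front and $# to the end of the previous string.
So the next term is $#·$#$#$#t$#$#$#·$#.

$#$#$#$#t$#$#$#$#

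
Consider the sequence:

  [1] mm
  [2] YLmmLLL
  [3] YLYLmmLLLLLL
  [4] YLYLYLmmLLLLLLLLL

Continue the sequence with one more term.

Every step adds YL to the front and LLL to the end of the previous string.
So the next term is YL·YLYLYLmmLLLLLLLLL·LLL.

YLYLYLYLmmLLLLLLLLLLLL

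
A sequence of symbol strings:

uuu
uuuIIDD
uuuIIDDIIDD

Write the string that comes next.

Every step adds IIDD to the end: s(k+1) = s(k)·IIDD.
Applying this once more to uuuIIDDIIDD:

uuuIIDDIIDDIIDD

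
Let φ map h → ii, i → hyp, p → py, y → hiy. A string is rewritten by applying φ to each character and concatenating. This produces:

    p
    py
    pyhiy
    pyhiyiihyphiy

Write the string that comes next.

Applying the rule to each of the 13 symbols of pyhiyiihyphiy gives the pieces py hiy ii hyp hiy hyp hyp ii hiy py ii hyp hiy, which concatenate to the answer.

pyhiyiihyphiyhyphypiihiypyiihyphiy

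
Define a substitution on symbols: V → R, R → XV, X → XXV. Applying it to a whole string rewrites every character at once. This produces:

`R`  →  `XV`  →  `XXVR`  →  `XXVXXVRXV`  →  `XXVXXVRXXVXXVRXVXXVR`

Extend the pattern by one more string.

Rewriting the 20 symbols of XXVXXVRXXVXXVRXVXXVR one by one yields XXV XXV R XXV XXV R XV XXV XXV R XXV XXV R XV XXV R XXV XXV R XV; concatenated:

XXVXXVRXXVXXVRXVXXVXXVRXXVXXVRXVXXVRXXVXXVRXV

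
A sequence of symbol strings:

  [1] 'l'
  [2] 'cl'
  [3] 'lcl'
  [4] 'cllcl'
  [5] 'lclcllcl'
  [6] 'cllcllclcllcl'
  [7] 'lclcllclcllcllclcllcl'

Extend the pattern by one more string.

cllcllclcllcllclcllclcllcllclcllcl

This is a Fibonacci-style word recurrence s(k) = s(k−2)·s(k−1): e.g. l·cl = lcl.
So term 8 is cllcllclcllcl·lclcllclcllcllclcllcl.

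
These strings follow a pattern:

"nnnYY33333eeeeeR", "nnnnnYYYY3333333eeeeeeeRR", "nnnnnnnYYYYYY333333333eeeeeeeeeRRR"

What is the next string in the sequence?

Reading off run lengths: n runs 3, 5, 7; Y runs 2, 4, 6; 3 runs 5, 7, 9; e runs 5, 7, 9; R runs 1, 2, 3 — each is linear in n (n = 1, 2, …).
For the next term, n = 4, so the run lengths are 9, 8, 11, 11, 4.

nnnnnnnnnYYYYYYYY33333333333eeeeeeeeeeeRRRR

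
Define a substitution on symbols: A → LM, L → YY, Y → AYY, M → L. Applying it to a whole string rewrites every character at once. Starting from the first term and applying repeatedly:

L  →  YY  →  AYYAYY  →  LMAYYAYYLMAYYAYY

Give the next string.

Applying the rule to each of the 16 symbols of LMAYYAYYLMAYYAYY gives the pieces YY L LM AYY AYY LM AYY AYY YY L LM AYY AYY LM AYY AYY, which concatenate to the answer.

YYLLMAYYAYYLMAYYAYYYYLLMAYYAYYLMAYYAYY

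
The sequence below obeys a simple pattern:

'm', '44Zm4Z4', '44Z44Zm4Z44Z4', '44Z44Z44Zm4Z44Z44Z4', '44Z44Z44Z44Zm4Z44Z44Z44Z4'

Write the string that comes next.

44Z44Z44Z44Z44Zm4Z44Z44Z44Z44Z4

Every step adds 44Z to the front and 4Z4 to the end of the previous string.
One more step from 44Z44Z44Z44Zm4Z44Z44Z44Z4 gives the answer.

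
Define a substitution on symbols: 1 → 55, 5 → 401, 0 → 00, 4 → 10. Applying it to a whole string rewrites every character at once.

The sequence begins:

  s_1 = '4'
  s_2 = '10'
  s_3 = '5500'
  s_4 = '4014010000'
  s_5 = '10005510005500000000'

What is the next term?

Rewriting the 20 symbols of 10005510005500000000 one by one yields 55 00 00 00 401 401 55 00 00 00 401 401 00 00 00 00 00 00 00 00; concatenated:

55000000401401550000004014010000000000000000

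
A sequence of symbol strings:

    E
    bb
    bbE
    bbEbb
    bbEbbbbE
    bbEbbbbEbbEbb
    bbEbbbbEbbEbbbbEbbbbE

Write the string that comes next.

This is a Fibonacci-style word recurrence s(k) = s(k−1)·s(k−2): e.g. bb·E = bbE.
Continuing: bbEbbbbEbbEbbbbEbbbbE · bbEbbbbEbbEbb gives term 8.

bbEbbbbEbbEbbbbEbbbbEbbEbbbbEbbEbb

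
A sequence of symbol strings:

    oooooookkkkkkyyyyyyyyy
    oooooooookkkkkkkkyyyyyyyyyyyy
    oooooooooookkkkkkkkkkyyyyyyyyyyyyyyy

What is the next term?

Reading off run lengths: o runs 7, 9, 11; k runs 6, 8, 10; y runs 9, 12, 15 — each is linear in n, where the shown terms are n = 3, 4, 5.
For the next term, n = 6, so the run lengths are 13, 12, 18.

oooooooooooookkkkkkkkkkkkyyyyyyyyyyyyyyyyyy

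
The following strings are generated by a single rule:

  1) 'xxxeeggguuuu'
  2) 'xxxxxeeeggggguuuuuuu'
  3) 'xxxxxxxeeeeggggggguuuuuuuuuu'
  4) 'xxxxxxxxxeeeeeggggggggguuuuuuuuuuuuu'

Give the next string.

The n-th term is 2n+1 x's then n+1 e's then 2n+1 g's then 3n+1 u's (n = 1, 2, …).
Setting n = 5 gives 11, 6, 11, 16 characters in each block.

xxxxxxxxxxxeeeeeeggggggggggguuuuuuuuuuuuuuuu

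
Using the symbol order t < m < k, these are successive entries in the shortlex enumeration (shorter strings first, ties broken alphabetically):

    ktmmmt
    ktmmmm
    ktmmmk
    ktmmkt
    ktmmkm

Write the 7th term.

ktmktt

Advancing 2 positions from ktmmkm through ktmmkm → ktmmkk reaches term 7.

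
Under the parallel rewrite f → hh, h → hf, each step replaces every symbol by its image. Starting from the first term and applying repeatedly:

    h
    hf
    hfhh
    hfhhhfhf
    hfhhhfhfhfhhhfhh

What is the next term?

hfhhhfhfhfhhhfhhhfhhhfhfhfhhhfhf

Applying the rule to each of the 16 symbols of hfhhhfhfhfhhhfhh gives the pieces hf hh hf hf hf hh hf hh hf hh hf hf hf hh hf hf, which concatenate to the answer.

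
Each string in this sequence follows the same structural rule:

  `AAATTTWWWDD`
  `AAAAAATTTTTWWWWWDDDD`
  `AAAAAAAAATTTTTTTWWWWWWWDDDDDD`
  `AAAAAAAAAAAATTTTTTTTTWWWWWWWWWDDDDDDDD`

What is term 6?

Reading off run lengths: A runs 3, 6, 9, 12; T runs 3, 5, 7, 9; W runs 3, 5, 7, 9; D runs 2, 4, 6, 8 — each is linear in n (n = 1, 2, …).
At n = 6 the blocks have lengths 18, 13, 13, 12.

AAAAAAAAAAAAAAAAAATTTTTTTTTTTTTWWWWWWWWWWWWWDDDDDDDDDDDD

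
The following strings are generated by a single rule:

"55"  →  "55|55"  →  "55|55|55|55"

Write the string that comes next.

55|55|55|55|55|55|55|55

s(k+1) = s(k)·|·s(k) — each term doubles the last with '|' between the halves.
So the next term is two copies of 55|55|55|55 with '|' between the halves.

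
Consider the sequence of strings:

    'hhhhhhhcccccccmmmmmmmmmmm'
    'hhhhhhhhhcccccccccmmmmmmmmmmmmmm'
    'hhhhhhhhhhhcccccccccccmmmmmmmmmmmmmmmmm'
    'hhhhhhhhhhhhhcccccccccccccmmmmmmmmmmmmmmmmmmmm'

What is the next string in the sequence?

hhhhhhhhhhhhhhhcccccccccccccccmmmmmmmmmmmmmmmmmmmmmmm

The n-th term is 2n+1 h's then 2n+1 c's then 3n+2 m's, where the shown terms are n = 3, 4, 5, 6.
For the next term, n = 7, so the run lengths are 15, 15, 23.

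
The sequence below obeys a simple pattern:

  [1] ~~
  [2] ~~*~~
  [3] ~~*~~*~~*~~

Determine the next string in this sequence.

~~*~~*~~*~~*~~*~~*~~*~~

Each string is two copies of the previous one joined by '*'.
So the next term is two copies of ~~*~~*~~*~~ with '*' between the halves.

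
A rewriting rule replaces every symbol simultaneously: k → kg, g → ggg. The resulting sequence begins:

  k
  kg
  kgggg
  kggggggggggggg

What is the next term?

Replace each of the 14 characters of kggggggggggggg in place — kg ggg ggg ggg ggg ggg ggg ggg ggg ggg ggg ggg ggg ggg — and concatenate.

kgggggggggggggggggggggggggggggggggggggggg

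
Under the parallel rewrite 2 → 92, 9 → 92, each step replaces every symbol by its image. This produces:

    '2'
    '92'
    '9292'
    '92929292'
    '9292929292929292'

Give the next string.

Applying the rule to each of the 16 symbols of 9292929292929292 gives the pieces 92 92 92 92 92 92 92 92 92 92 92 92 92 92 92 92, which concatenate to the answer.

92929292929292929292929292929292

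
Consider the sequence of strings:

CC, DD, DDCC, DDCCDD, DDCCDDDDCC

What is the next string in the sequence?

DDCCDDDDCCDDCCDD

This is a Fibonacci-style word recurrence s(k) = s(k−1)·s(k−2): e.g. DD·CC = DDCC.
The next term joins DDCCDDDDCC and DDCCDD.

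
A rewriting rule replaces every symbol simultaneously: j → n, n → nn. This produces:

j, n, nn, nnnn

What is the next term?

nnnnnnnn

Apply φ to nnnn symbol by symbol: n→nn, n→nn, n→nn, n→nn; joined: nn nn nn nn.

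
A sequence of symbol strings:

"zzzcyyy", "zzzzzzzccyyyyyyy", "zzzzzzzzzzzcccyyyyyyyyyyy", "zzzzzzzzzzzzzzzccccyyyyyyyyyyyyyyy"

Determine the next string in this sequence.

Reading off run lengths: z runs 3, 7, 11, 15; c runs 1, 2, 3, 4; y runs 3, 7, 11, 15 — each is linear in n (n = 1, 2, …).
For the next term, n = 5, so the run lengths are 19, 5, 19.

zzzzzzzzzzzzzzzzzzzcccccyyyyyyyyyyyyyyyyyyy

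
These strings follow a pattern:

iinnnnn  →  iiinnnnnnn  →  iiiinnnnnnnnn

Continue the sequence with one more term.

iiiiinnnnnnnnnnn

Each string has the form i^{n} n^{2n+1}, where the shown terms are n = 2, 3, 4.
For the next term, n = 5, so the run lengths are 5, 11.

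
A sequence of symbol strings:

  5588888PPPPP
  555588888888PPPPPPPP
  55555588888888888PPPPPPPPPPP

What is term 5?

Term n consists of 2n 5's, followed by 3n+2 8's, followed by 3n+2 P's (n = 1, 2, …).
For term 5, n = 5, so the run lengths are 10, 17, 17.

555555555588888888888888888PPPPPPPPPPPPPPPPP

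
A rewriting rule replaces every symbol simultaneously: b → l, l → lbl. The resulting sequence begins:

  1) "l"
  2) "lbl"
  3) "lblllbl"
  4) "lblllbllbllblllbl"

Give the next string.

Rewriting the 17 symbols of lblllbllbllblllbl one by one yields lbl l lbl lbl lbl l lbl lbl l lbl lbl l lbl lbl lbl l lbl; concatenated:

lblllbllbllblllbllblllbllblllbllbllblllbl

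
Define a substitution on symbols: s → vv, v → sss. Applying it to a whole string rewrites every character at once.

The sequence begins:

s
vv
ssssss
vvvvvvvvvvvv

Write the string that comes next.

ssssssssssssssssssssssssssssssssssss

Rewriting each symbol of vvvvvvvvvvvv: v→sss, v→sss, v→sss, v→sss, v→sss, v→sss, v→sss, v→sss, v→sss, v→sss, v→sss, v→sss, which concatenates to sss sss sss sss sss sss sss sss sss sss sss sss.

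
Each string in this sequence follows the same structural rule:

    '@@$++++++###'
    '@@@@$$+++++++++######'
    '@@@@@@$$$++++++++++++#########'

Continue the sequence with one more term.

@@@@@@@@$$$$+++++++++++++++############

Each string has the form @^{2n} $^{n} +^{3n+3} #^{3n} (n = 1, 2, …).
For the next term, n = 4, so the run lengths are 8, 4, 15, 12.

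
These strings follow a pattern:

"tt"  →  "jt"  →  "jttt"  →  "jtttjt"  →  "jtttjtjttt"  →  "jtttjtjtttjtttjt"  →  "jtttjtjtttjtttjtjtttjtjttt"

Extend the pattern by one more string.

This is a Fibonacci-style word recurrence s(k) = s(k−1)·s(k−2): e.g. jt·tt = jttt.
The next term joins jtttjtjtttjtttjtjtttjtjttt and jtttjtjtttjtttjt.

jtttjtjtttjtttjtjtttjtjtttjtttjtjtttjtttjt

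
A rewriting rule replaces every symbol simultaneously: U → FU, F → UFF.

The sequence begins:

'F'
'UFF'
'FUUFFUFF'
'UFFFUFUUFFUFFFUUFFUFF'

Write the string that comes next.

Replace each of the 21 characters of UFFFUFUUFFUFFFUUFFUFF in place — FU UFF UFF UFF FU UFF FU FU UFF UFF FU UFF UFF UFF FU FU UFF UFF FU UFF UFF — and concatenate.

FUUFFUFFUFFFUUFFFUFUUFFUFFFUUFFUFFUFFFUFUUFFUFFFUUFFUFF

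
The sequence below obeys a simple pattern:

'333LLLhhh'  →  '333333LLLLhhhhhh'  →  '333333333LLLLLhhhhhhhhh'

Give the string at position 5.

333333333333333LLLLLLLhhhhhhhhhhhhhhh

Term n consists of 3n 3's, followed by n+2 L's, followed by 3n h's (n = 1, 2, …).
Setting n = 5 gives 15, 7, 15 characters in each block.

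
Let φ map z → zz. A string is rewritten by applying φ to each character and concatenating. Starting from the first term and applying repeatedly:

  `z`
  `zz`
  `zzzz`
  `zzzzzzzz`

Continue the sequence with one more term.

Expanding zzzzzzzz: z→zz, z→zz, z→zz, z→zz, z→zz, z→zz, z→zz, z→zz. Concatenated: zz zz zz zz zz zz zz zz.

zzzzzzzzzzzzzzzz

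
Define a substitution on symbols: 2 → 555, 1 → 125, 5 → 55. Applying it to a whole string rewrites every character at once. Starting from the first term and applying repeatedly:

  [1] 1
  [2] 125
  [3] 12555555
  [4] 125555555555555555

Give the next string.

12555555555555555555555555555555555555

Replace each of the 18 characters of 125555555555555555 in place — 125 555 55 55 55 55 55 55 55 55 55 55 55 55 55 55 55 55 — and concatenate.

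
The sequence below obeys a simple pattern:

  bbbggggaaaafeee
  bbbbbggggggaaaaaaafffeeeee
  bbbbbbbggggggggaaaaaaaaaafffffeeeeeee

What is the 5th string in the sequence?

The n-th term is 2n+1 b's then 2n+2 g's then 3n+1 a's then 2n-1 f's then 2n+1 e's (n = 1, 2, …).
Setting n = 5 gives 11, 12, 16, 9, 11 characters in each block.

bbbbbbbbbbbggggggggggggaaaaaaaaaaaaaaaafffffffffeeeeeeeeeee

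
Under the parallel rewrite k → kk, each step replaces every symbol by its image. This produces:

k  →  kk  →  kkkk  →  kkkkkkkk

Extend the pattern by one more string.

Expanding kkkkkkkk: k→kk, k→kk, k→kk, k→kk, k→kk, k→kk, k→kk, k→kk. Concatenated: kk kk kk kk kk kk kk kk.

kkkkkkkkkkkkkkkk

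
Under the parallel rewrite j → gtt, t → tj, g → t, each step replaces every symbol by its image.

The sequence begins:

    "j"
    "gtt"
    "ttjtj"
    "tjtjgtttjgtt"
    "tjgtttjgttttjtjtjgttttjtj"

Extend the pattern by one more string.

tjgttttjtjtjgttttjtjtjtjgtttjgtttjgttttjtjtjtjgtttjgtt

Replace each of the 25 characters of tjgtttjgttttjtjtjgttttjtj in place — tj gtt t tj tj tj gtt t tj tj tj tj gtt tj gtt tj gtt t tj tj tj tj gtt tj gtt — and concatenate.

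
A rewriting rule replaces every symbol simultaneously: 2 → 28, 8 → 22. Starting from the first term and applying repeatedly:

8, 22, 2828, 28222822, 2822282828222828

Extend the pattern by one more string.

28222828282228222822282828222822

Replace each of the 16 characters of 2822282828222828 in place — 28 22 28 28 28 22 28 22 28 22 28 28 28 22 28 22 — and concatenate.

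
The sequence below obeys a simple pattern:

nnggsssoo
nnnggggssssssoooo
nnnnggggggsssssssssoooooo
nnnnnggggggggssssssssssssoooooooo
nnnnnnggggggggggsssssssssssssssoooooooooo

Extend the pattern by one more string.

nnnnnnnggggggggggggssssssssssssssssssoooooooooooo

Each string has the form n^{n+1} g^{2n} s^{3n} o^{2n} (n = 1, 2, …).
For the next term, n = 6, so the run lengths are 7, 12, 18, 12.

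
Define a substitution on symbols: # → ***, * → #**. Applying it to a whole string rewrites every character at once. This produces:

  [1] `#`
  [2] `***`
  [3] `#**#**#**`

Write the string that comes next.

***#**#*****#**#*****#**#**

Rewriting each symbol of #**#**#**: #→***, *→#**, *→#**, #→***, *→#**, *→#**, #→***, *→#**, *→#**, which concatenates to *** #** #** *** #** #** *** #** #**.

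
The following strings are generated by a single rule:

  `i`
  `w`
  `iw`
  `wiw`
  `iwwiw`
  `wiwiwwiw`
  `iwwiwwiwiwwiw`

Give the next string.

wiwiwwiwiwwiwwiwiwwiw

Each term (from the third on) is the two preceding terms concatenated in order: term 3 = i·w = iw.
Continuing: wiwiwwiw · iwwiwwiwiwwiw gives term 8.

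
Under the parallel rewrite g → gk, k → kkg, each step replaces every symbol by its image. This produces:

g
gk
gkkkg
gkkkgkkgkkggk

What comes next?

Rewriting the 13 symbols of gkkkgkkgkkggk one by one yields gk kkg kkg kkg gk kkg kkg gk kkg kkg gk gk kkg; concatenated:

gkkkgkkgkkggkkkgkkggkkkgkkggkgkkkg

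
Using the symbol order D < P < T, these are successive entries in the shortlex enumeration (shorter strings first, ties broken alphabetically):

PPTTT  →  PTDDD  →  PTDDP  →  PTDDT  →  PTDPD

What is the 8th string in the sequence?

PTDTD

Stepping forward 3 times from PTDPD: PTDPD → PTDPP → PTDPT, then the target.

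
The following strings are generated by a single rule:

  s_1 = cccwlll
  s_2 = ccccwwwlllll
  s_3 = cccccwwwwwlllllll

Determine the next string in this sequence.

ccccccwwwwwwwlllllllll

Each string has the form c^{n+2} w^{2n-1} l^{2n+1} (n = 1, 2, …).
Setting n = 4 gives 6, 7, 9 characters in each block.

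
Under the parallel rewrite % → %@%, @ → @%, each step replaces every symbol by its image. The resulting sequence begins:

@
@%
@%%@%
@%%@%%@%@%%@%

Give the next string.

Rewriting the 13 symbols of @%%@%%@%@%%@% one by one yields @% %@% %@% @% %@% %@% @% %@% @% %@% %@% @% %@%; concatenated:

@%%@%%@%@%%@%%@%@%%@%@%%@%%@%@%%@%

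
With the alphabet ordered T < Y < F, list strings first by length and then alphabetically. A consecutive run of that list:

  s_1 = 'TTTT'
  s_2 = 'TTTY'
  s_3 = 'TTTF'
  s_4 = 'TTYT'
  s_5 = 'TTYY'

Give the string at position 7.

TTFT

Stepping forward 2 times from TTYY: TTYY → TTYF, then the target.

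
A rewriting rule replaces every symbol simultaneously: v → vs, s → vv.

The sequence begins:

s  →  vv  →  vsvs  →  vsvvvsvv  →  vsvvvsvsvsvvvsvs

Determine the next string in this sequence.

vsvvvsvsvsvvvsvvvsvvvsvsvsvvvsvv

Replace each of the 16 characters of vsvvvsvsvsvvvsvs in place — vs vv vs vs vs vv vs vv vs vv vs vs vs vv vs vv — and concatenate.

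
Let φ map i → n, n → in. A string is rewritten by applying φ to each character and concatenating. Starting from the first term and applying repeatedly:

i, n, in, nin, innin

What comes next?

nininnin

Rewriting each symbol of innin: i→n, n→in, n→in, i→n, n→in, which concatenates to n in in n in.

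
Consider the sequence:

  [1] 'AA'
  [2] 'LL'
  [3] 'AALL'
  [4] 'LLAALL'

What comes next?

Each term (from the third on) is the two preceding terms concatenated in order: term 3 = AA·LL = AALL.
The next term joins AALL and LLAALL.

AALLLLAALL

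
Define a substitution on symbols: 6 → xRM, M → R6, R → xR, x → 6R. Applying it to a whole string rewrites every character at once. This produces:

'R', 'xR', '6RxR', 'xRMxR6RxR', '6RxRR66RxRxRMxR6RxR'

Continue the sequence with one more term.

xRMxR6RxRxRxRMxRMxR6RxR6RxRR66RxRxRMxR6RxR

Replace each of the 19 characters of 6RxRR66RxRxRMxR6RxR in place — xRM xR 6R xR xR xRM xRM xR 6R xR 6R xR R6 6R xR xRM xR 6R xR — and concatenate.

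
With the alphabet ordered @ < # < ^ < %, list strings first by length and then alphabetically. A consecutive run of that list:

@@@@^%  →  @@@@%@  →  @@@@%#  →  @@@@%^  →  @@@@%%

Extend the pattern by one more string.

@@@#@@

Treat @@@@%% as a base-4 numeral over the given alphabet and add one, carrying through any trailing %'s.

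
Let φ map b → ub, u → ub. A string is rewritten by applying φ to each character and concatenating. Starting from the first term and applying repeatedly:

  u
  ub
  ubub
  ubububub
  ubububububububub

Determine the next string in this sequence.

ubububububububububububububububub

φ(ubububububububub) expands symbol-by-symbol to ub ub ub ub ub ub ub ub ub ub ub ub ub ub ub ub; joining the 16 pieces gives the next term.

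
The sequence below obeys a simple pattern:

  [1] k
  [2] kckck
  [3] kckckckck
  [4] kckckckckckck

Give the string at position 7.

Every step adds kc to the front and ck to the end of the previous string.
From kckckckckckck, 3 further steps: kckckckckckck → kckckckckckckckck → kckckckckckckckckckck → (answer).

kckckckckckckckckckckckck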